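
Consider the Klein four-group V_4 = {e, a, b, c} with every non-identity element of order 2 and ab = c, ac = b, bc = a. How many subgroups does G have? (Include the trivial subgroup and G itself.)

5

|G| = 4, so by Lagrange every subgroup order divides 4. Divisors: 1, 2, 4.
Subgroups by order — order 1: 1; order 2: 3; order 4: 1.
Total: 1 + 3 + 1 = 5.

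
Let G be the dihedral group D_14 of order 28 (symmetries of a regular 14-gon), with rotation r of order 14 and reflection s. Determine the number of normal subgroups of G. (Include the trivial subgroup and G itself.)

7

G has 28 subgroups. Checking conjugation-invariance by order — order 1: 1/1 normal; order 2: 1/15 normal; order 4: 0/7 normal; order 7: 1/1 normal; order 14: 3/3 normal; order 28: 1/1 normal.
Total normal subgroups: 7.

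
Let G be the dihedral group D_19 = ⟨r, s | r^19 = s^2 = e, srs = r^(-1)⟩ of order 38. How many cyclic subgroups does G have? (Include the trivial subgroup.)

Group the elements of G by the cyclic subgroup they generate; each cyclic subgroup of order d accounts for φ(d) elements.
Cyclic subgroups by order — order 1: 1; order 2: 19; order 19: 1.
Total: 21.

21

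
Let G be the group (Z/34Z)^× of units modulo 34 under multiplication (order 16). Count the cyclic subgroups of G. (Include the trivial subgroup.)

5

A cyclic subgroup of order d is generated by each of its φ(d) elements of order d, so the cyclic subgroups of order d number (#elements of order d)/φ(d).
Cyclic subgroups by order — order 1: 1; order 2: 1; order 4: 1; order 8: 1; order 16: 1.
Total: 5.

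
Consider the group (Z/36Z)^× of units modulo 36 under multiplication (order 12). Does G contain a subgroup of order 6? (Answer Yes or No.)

6 | 12. A subgroup of order 6 is {1, 11, 13, 23, 25, 35}.

Yes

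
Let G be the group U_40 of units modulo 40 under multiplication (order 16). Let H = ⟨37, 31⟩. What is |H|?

8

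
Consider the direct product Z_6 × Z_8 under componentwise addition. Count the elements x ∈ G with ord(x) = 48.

0

An element (a,b) has order lcm(ord(a), ord(b)); count pairs with lcm equal to 48.
Enumerating gives 0 such elements.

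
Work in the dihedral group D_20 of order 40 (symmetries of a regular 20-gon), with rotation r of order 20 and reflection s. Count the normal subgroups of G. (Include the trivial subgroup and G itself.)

G has 48 subgroups. Checking conjugation-invariance by order — order 1: 1/1 normal; order 2: 1/21 normal; order 4: 1/11 normal; order 5: 1/1 normal; order 8: 0/5 normal; order 10: 1/5 normal; order 20: 3/3 normal; order 40: 1/1 normal.
Total normal subgroups: 9.

9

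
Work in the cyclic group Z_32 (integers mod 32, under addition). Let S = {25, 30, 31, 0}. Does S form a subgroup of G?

No

25 ∈ S but its inverse 7 ∉ S, so S is not a subgroup.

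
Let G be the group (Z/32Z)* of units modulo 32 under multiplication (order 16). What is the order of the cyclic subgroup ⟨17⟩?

Compute successive powers of 17 mod 32: 17, 1; 17^2 ≡ 1 (mod 32).
So |⟨17⟩| = 2.

2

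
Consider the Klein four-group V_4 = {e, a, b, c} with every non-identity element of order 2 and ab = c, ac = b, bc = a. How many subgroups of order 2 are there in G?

|G| = 4 and 2 | 4, so subgroups of order 2 are possible by Lagrange.
The subgroups of order 2 are: {e, a}; {e, b}; {e, c}.
So G has 3 subgroups of order 2.

3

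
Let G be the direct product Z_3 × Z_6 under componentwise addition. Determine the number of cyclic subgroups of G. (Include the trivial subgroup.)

A cyclic subgroup of order d is generated by each of its φ(d) elements of order d, so the cyclic subgroups of order d number (#elements of order d)/φ(d).
Cyclic subgroups by order — order 1: 1; order 2: 1; order 3: 4; order 6: 4.
Total: 10.

10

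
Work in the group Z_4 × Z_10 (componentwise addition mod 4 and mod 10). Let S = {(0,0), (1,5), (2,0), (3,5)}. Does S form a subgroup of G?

Yes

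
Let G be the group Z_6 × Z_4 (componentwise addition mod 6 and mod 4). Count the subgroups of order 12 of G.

|G| = 24 and 12 | 24, so subgroups of order 12 are possible by Lagrange.
The subgroups of order 12 are: {(0,0), (0,1), (0,2), (0,3), (2,0), (2,1), (2,2), (2,3), (4,0), (4,1), (4,2), (4,3)}; {(0,0), (0,2), (1,0), (1,2), (2,0), (2,2), (3,0), (3,2), (4,0), (4,2), (5,0), (5,2)}; {(0,0), (0,2), (1,1), (1,3), (2,0), (2,2), (3,1), (3,3), (4,0), (4,2), (5,1), (5,3)}.
So G has 3 subgroups of order 12.

3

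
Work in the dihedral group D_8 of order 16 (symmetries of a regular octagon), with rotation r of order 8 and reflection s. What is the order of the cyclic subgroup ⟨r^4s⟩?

2

Computing powers of r^4s: the smallest k with (r^4s)^k = e is k = 2.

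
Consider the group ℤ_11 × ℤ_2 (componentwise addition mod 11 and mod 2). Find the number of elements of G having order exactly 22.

An element (a,b) has order lcm(ord(a), ord(b)); count pairs with lcm equal to 22.
Enumerating gives 10 such elements.

10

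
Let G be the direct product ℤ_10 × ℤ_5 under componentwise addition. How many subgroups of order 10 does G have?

6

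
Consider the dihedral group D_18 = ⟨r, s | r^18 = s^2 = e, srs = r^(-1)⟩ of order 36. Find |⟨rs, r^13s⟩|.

6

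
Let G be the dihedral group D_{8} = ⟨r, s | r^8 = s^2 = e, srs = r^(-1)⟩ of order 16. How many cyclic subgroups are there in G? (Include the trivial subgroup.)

Each element a generates a cyclic subgroup ⟨a⟩; distinct elements may generate the same one (a cyclic group of order d has φ(d) generators).
Cyclic subgroups by order — order 1: 1; order 2: 9; order 4: 1; order 8: 1.
Total: 12.

12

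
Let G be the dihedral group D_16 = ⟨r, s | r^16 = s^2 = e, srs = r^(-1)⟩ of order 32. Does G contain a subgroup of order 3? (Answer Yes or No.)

3 does not divide |G| = 32, so by Lagrange no subgroup of order 3 exists.

No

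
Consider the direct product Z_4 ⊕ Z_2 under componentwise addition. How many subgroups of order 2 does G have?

|G| = 8 and 2 | 8, so subgroups of order 2 are possible by Lagrange.
The subgroups of order 2 are: {(0,0), (0,1)}; {(0,0), (2,0)}; {(0,0), (2,1)}.
So G has 3 subgroups of order 2.

3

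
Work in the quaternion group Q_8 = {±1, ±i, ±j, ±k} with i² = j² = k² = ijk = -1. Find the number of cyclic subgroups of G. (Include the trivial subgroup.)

5

Group the elements of G by the cyclic subgroup they generate; each cyclic subgroup of order d accounts for φ(d) elements.
Cyclic subgroups by order — order 1: 1; order 2: 1; order 4: 3.
Total: 5.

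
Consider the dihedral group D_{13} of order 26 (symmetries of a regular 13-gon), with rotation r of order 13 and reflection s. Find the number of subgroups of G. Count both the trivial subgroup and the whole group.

16

|G| = 26, so by Lagrange every subgroup order divides 26. Divisors: 1, 2, 13, 26.
Subgroups by order — order 1: 1; order 2: 13; order 13: 1; order 26: 1.
Total: 1 + 13 + 1 + 1 = 16.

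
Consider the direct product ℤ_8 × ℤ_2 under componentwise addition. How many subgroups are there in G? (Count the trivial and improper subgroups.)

11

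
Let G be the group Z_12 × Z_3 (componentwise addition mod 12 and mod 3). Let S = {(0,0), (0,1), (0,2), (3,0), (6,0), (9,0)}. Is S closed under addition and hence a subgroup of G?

Closure fails: (0,1) + (9,0) = (9,1) ∉ S. So S is not a subgroup.

No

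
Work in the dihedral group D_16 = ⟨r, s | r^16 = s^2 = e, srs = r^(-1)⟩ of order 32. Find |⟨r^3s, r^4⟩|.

8

|⟨r^3s⟩| = 2 and |⟨r^4⟩| = 4, so |H| is a multiple of lcm(2, 4) = 4 and divides |G| = 32.
Closing under the operation: H = {e, r^4, r^8, r^12, r^3s, r^7s, r^11s, r^15s}, so |H| = 8.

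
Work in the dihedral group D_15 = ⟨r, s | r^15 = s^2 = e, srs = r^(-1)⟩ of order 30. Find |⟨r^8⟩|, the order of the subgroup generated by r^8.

15

Computing powers of r^8: the smallest k with (r^8)^k = e is k = 15.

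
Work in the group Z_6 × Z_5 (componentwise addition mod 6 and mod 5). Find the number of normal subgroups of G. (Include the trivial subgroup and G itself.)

G is abelian, so every subgroup is normal.
G has 8 subgroups in total, hence 8 normal subgroups.

8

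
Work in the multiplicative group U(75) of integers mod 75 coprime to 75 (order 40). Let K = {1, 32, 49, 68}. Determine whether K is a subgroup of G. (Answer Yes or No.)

|K| = 4 divides |G| = 40, consistent with Lagrange.
K contains the identity, every element's inverse is in K, and K is closed under ·: it is a subgroup.
In fact K = ⟨32⟩.

Yes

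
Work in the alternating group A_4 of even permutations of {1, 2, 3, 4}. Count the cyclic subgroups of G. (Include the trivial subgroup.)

Each element a generates a cyclic subgroup ⟨a⟩; distinct elements may generate the same one (a cyclic group of order d has φ(d) generators).
Cyclic subgroups by order — order 1: 1; order 2: 3; order 3: 4.
Total: 8.

8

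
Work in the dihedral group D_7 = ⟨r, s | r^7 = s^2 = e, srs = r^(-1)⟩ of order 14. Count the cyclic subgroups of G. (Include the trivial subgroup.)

Group the elements of G by the cyclic subgroup they generate; each cyclic subgroup of order d accounts for φ(d) elements.
Cyclic subgroups by order — order 1: 1; order 2: 7; order 7: 1.
Total: 9.

9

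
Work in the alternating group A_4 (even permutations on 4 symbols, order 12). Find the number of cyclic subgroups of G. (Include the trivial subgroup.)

8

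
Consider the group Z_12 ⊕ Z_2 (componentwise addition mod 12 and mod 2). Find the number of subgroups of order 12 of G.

3

|G| = 24 and 12 | 24, so subgroups of order 12 are possible by Lagrange.
The subgroups of order 12 are: {(0,0), (0,1), (2,0), (2,1), (4,0), (4,1), (6,0), (6,1), (8,0), (8,1), (10,0), (10,1)}; {(0,0), (1,0), (2,0), (3,0), (4,0), (5,0), (6,0), (7,0), (8,0), (9,0), (10,0), (11,0)}; {(0,0), (1,1), (2,0), (3,1), (4,0), (5,1), (6,0), (7,1), (8,0), (9,1), (10,0), (11,1)}.
So G has 3 subgroups of order 12.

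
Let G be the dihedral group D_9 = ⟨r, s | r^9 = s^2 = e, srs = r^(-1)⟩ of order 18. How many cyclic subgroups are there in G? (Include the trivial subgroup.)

Group the elements of G by the cyclic subgroup they generate; each cyclic subgroup of order d accounts for φ(d) elements.
Cyclic subgroups by order — order 1: 1; order 2: 9; order 3: 1; order 9: 1.
Total: 12.

12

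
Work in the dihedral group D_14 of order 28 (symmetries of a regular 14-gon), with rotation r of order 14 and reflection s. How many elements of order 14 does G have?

The elements of order 14 are: r, r^3, r^5, r^9, r^11, r^13.
That's 6.

6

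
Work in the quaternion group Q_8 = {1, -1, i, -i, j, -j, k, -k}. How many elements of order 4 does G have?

The elements of order 4 are: i, -i, j, -j, k, -k.
That's 6.

6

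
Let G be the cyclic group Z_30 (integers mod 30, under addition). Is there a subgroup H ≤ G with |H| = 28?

No

28 does not divide |G| = 30, so by Lagrange no subgroup of order 28 exists.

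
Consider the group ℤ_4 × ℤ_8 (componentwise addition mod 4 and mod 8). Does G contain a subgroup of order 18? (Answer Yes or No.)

No

18 does not divide |G| = 32, so by Lagrange no subgroup of order 18 exists.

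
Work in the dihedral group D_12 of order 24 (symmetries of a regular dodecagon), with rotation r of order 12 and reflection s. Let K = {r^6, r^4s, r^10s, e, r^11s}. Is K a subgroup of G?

|K| = 5 does not divide |G| = 24, so by Lagrange K is not a subgroup.

No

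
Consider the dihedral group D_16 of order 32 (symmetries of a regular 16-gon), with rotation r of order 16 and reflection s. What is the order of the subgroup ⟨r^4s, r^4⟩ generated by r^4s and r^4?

|⟨r^4s⟩| = 2 and |⟨r^4⟩| = 4, so |H| is a multiple of lcm(2, 4) = 4 and divides |G| = 32.
Closing under the operation: H = {e, r^4, r^8, r^12, s, r^4s, r^8s, r^12s}, so |H| = 8.

8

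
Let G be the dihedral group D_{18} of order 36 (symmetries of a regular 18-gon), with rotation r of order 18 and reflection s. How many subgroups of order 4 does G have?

|G| = 36 and 4 | 36, so subgroups of order 4 are possible by Lagrange.
The subgroups of order 4 are: {e, r^9, rs, r^10s}; {e, r^9, r^2s, r^11s}; {e, r^9, r^3s, r^12s}; {e, r^9, r^4s, r^13s}; … (9 in all).
So G has 9 subgroups of order 4.

9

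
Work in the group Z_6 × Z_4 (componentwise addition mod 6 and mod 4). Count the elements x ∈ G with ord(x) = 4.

4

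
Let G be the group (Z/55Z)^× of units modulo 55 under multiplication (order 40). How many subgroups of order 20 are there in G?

3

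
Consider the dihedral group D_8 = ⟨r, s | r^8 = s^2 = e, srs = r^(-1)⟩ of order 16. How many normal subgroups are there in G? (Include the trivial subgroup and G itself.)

G has 19 subgroups. Checking conjugation-invariance by order — order 1: 1/1 normal; order 2: 1/9 normal; order 4: 1/5 normal; order 8: 3/3 normal; order 16: 1/1 normal.
Total normal subgroups: 7.

7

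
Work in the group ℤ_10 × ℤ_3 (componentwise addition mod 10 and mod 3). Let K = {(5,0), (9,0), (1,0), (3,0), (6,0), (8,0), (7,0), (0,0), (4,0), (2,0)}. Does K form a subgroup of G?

|K| = 10 divides |G| = 30, consistent with Lagrange.
K contains the identity, every element's inverse is in K, and K is closed under +: it is a subgroup.
In fact K = ⟨(9,0)⟩.

Yes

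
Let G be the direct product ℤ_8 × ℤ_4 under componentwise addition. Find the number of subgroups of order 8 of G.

|G| = 32 and 8 | 32, so subgroups of order 8 are possible by Lagrange.
The subgroups of order 8 are: {(0,0), (0,1), (0,2), (0,3), (4,0), (4,1), (4,2), (4,3)}; {(0,0), (0,2), (2,0), (2,2), (4,0), (4,2), (6,0), (6,2)}; {(0,0), (0,2), (2,1), (2,3), (4,0), (4,2), (6,1), (6,3)}; {(0,0), (1,0), (2,0), (3,0), (4,0), (5,0), (6,0), (7,0)}; … (7 in all).
So G has 7 subgroups of order 8.

7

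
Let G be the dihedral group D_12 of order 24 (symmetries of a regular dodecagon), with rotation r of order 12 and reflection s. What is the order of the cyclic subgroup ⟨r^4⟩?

3

Computing powers of r^4: the smallest k with (r^4)^k = e is k = 3.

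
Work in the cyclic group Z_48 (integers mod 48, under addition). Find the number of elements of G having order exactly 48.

In a cyclic group of order 48, the number of elements of order d (for d | 48) is φ(d).
φ(48) = 16.

16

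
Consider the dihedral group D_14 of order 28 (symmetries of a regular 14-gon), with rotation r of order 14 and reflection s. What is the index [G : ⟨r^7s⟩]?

|⟨r^7s⟩| = 2 and |G| = 28.
By Lagrange, [G : H] = |G|/|H| = 28/2 = 14.

14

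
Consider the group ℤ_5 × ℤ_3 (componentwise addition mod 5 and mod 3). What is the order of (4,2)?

The order of (4,2) in Z_5 × Z_3 is lcm(ord(4) in Z_5, ord(2) in Z_3).
ord(4) = 5 and ord(2) = 3, so |⟨(4,2)⟩| = lcm(5, 3) = 15.

15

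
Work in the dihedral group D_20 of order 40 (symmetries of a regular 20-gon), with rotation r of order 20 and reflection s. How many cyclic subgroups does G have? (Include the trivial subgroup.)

26

A cyclic subgroup of order d is generated by each of its φ(d) elements of order d, so the cyclic subgroups of order d number (#elements of order d)/φ(d).
Cyclic subgroups by order — order 1: 1; order 2: 21; order 4: 1; order 5: 1; order 10: 1; order 20: 1.
Total: 26.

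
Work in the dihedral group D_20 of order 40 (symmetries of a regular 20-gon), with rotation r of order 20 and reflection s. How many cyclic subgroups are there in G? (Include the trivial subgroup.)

26

Each element a generates a cyclic subgroup ⟨a⟩; distinct elements may generate the same one (a cyclic group of order d has φ(d) generators).
Cyclic subgroups by order — order 1: 1; order 2: 21; order 4: 1; order 5: 1; order 10: 1; order 20: 1.
Total: 26.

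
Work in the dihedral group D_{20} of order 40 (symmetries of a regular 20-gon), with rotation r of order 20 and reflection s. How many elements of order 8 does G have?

0

No element of G has order 8 (even though 8 | 40).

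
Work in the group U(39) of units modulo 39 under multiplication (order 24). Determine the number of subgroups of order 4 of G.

|G| = 24 and 4 | 24, so subgroups of order 4 are possible by Lagrange.
The subgroups of order 4 are: {1, 14, 25, 38}; {1, 25, 31, 34}; {1, 5, 8, 25}.
So G has 3 subgroups of order 4.

3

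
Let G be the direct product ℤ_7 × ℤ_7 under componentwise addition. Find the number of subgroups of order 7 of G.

|G| = 49 and 7 | 49, so subgroups of order 7 are possible by Lagrange.
The subgroups of order 7 are: {(0,0), (0,1), (0,2), (0,3), (0,4), (0,5), (0,6)}; {(0,0), (1,0), (2,0), (3,0), (4,0), (5,0), (6,0)}; {(0,0), (1,1), (2,2), (3,3), (4,4), (5,5), (6,6)}; {(0,0), (1,2), (2,4), (3,6), (4,1), (5,3), (6,5)}; … (8 in all).
So G has 8 subgroups of order 7.

8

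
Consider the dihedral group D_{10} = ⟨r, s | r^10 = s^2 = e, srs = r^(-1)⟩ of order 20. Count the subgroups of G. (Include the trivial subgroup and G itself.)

22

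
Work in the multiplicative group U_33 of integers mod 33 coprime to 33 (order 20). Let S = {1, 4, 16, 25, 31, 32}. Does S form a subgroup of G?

No

|S| = 6 does not divide |G| = 20, so by Lagrange S is not a subgroup.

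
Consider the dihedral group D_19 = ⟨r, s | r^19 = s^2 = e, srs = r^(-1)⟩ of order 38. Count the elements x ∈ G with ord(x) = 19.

Enumerating element orders in G gives 18 elements of order 19.

18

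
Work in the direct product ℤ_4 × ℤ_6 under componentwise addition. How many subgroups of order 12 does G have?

|G| = 24 and 12 | 24, so subgroups of order 12 are possible by Lagrange.
The subgroups of order 12 are: {(0,0), (0,1), (0,2), (0,3), (0,4), (0,5), (2,0), (2,1), (2,2), (2,3), (2,4), (2,5)}; {(0,0), (0,2), (0,4), (1,0), (1,2), (1,4), (2,0), (2,2), (2,4), (3,0), (3,2), (3,4)}; {(0,0), (0,2), (0,4), (1,1), (1,3), (1,5), (2,0), (2,2), (2,4), (3,1), (3,3), (3,5)}.
So G has 3 subgroups of order 12.

3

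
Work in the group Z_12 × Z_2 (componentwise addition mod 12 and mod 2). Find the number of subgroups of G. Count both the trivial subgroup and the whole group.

|G| = 24, so by Lagrange every subgroup order divides 24. Divisors: 1, 2, 3, 4, 6, 8, 12, 24.
Subgroups by order — order 1: 1; order 2: 3; order 3: 1; order 4: 3; order 6: 3; order 8: 1; order 12: 3; order 24: 1.
Total: 1 + 3 + 1 + 3 + 3 + 1 + 3 + 1 = 16.

16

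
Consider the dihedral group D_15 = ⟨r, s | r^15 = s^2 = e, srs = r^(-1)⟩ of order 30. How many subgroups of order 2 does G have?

15

|G| = 30 and 2 | 30, so subgroups of order 2 are possible by Lagrange.
The subgroups of order 2 are: {e, r^10s}; {e, r^11s}; {e, r^12s}; {e, r^13s}; … (15 in all).
So G has 15 subgroups of order 2.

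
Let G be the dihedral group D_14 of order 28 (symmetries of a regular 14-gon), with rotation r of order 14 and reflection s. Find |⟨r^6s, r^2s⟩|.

|⟨r^6s⟩| = 2 and |⟨r^2s⟩| = 2, so |H| is a multiple of lcm(2, 2) = 2 and divides |G| = 28.
Closing under the operation: H = {e, r^2, r^4, r^6, r^8, r^10, r^12, s, r^2s, r^4s, r^6s, r^8s, r^10s, r^12s}, so |H| = 14.

14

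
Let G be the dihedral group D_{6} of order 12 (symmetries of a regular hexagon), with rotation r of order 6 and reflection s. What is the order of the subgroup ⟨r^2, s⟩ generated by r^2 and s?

|⟨r^2⟩| = 3 and |⟨s⟩| = 2, so |H| is a multiple of lcm(3, 2) = 6 and divides |G| = 12.
Closing under the operation: H = {e, r^2, r^4, s, r^2s, r^4s}, so |H| = 6.

6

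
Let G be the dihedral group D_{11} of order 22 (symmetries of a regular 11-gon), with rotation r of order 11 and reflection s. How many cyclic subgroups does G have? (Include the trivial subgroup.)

Group the elements of G by the cyclic subgroup they generate; each cyclic subgroup of order d accounts for φ(d) elements.
Cyclic subgroups by order — order 1: 1; order 2: 11; order 11: 1.
Total: 13.

13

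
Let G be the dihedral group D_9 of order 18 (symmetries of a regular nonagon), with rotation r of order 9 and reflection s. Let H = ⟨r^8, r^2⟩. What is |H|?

9

|⟨r^8⟩| = 9 and |⟨r^2⟩| = 9, so |H| is a multiple of lcm(9, 9) = 9 and divides |G| = 18.
Closing under the operation: H = {e, r, r^2, r^3, r^4, r^5, r^6, r^7, r^8}, so |H| = 9.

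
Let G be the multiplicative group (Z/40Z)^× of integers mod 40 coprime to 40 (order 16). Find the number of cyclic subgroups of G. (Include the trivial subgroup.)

12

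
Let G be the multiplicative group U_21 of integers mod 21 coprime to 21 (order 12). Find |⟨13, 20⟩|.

|⟨13⟩| = 2 and |⟨20⟩| = 2, so |H| is a multiple of lcm(2, 2) = 2 and divides |G| = 12.
Closing under the operation: H = {1, 8, 13, 20}, so |H| = 4.

4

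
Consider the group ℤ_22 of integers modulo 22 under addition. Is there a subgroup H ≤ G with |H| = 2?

2 | 22. A subgroup of order 2 is {0, 11}.

Yes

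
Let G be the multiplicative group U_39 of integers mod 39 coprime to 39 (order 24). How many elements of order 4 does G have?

The elements of order 4 are: 5, 8, 31, 34.
That's 4.

4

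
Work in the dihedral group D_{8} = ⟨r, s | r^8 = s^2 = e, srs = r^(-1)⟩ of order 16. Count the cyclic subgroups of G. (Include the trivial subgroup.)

A cyclic subgroup of order d is generated by each of its φ(d) elements of order d, so the cyclic subgroups of order d number (#elements of order d)/φ(d).
Cyclic subgroups by order — order 1: 1; order 2: 9; order 4: 1; order 8: 1.
Total: 12.

12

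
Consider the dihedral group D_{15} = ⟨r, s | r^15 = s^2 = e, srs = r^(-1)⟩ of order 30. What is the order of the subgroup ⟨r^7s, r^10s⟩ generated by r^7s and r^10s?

|⟨r^7s⟩| = 2 and |⟨r^10s⟩| = 2, so |H| is a multiple of lcm(2, 2) = 2 and divides |G| = 30.
Closing under the operation: H = {e, r^3, r^6, r^9, r^12, rs, r^4s, r^7s, r^10s, r^13s}, so |H| = 10.

10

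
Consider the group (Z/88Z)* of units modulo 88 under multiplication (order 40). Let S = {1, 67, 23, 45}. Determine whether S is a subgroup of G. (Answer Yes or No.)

Yes

|S| = 4 divides |G| = 40, consistent with Lagrange.
S contains the identity, every element's inverse is in S, and S is closed under ·: it is a subgroup.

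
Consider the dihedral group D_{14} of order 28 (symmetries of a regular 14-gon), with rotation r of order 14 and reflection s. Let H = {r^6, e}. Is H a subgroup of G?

r^6 ∈ H but its inverse r^8 ∉ H, so H is not a subgroup.

No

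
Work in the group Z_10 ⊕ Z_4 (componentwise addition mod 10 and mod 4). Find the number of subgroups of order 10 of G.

|G| = 40 and 10 | 40, so subgroups of order 10 are possible by Lagrange.
The subgroups of order 10 are: {(0,0), (0,2), (2,0), (2,2), (4,0), (4,2), (6,0), (6,2), (8,0), (8,2)}; {(0,0), (1,0), (2,0), (3,0), (4,0), (5,0), (6,0), (7,0), (8,0), (9,0)}; {(0,0), (1,2), (2,0), (3,2), (4,0), (5,2), (6,0), (7,2), (8,0), (9,2)}.
So G has 3 subgroups of order 10.

3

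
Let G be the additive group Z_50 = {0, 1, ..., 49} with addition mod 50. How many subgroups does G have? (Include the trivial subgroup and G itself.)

Subgroups of the cyclic group Z_50 correspond bijectively to divisors of 50.
Divisors of 50: 1, 2, 5, 10, 25, 50.
So Z_50 has 6 subgroups.

6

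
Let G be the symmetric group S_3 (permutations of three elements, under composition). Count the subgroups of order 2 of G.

3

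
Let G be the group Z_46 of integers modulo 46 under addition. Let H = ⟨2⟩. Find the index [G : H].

|⟨2⟩| = 23 and |G| = 46.
By Lagrange, [G : H] = |G|/|H| = 46/23 = 2.

2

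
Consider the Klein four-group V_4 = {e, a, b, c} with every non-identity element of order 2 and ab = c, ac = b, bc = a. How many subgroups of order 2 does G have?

3

|G| = 4 and 2 | 4, so subgroups of order 2 are possible by Lagrange.
The subgroups of order 2 are: {e, a}; {e, b}; {e, c}.
So G has 3 subgroups of order 2.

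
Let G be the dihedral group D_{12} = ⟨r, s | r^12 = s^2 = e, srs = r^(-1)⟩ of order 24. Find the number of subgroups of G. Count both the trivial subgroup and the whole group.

34

|G| = 24, so by Lagrange every subgroup order divides 24. Divisors: 1, 2, 3, 4, 6, 8, 12, 24.
Subgroups by order — order 1: 1; order 2: 13; order 3: 1; order 4: 7; order 6: 5; order 8: 3; order 12: 3; order 24: 1.
Total: 1 + 13 + 1 + 7 + 5 + 3 + 3 + 1 = 34.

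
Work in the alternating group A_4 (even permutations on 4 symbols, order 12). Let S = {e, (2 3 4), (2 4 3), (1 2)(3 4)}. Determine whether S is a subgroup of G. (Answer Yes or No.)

No

Closure fails: (2 4 3) ∘ (1 2)(3 4) = (1 4 2) ∉ S. So S is not a subgroup.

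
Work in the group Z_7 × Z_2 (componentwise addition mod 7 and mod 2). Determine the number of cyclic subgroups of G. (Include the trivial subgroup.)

Each element a generates a cyclic subgroup ⟨a⟩; distinct elements may generate the same one (a cyclic group of order d has φ(d) generators).
Cyclic subgroups by order — order 1: 1; order 2: 1; order 7: 1; order 14: 1.
Total: 4.

4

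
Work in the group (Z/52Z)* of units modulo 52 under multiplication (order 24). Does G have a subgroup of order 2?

Yes

2 | 24. A subgroup of order 2 is {1, 25}.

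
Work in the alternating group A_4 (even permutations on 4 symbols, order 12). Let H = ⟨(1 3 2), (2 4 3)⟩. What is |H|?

|⟨(1 3 2)⟩| = 3 and |⟨(2 4 3)⟩| = 3, so |H| is a multiple of lcm(3, 3) = 3 and divides |G| = 12.
Closing {(1 3 2), (2 4 3)} under the group operation gives all of G, so |H| = 12.

12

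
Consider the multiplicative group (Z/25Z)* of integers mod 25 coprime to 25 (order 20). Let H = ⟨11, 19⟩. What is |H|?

|⟨11⟩| = 5 and |⟨19⟩| = 10, so |H| is a multiple of lcm(5, 10) = 10 and divides |G| = 20.
Closing under the operation: H = {1, 4, 6, 9, 11, 14, 16, 19, 21, 24}, so |H| = 10.

10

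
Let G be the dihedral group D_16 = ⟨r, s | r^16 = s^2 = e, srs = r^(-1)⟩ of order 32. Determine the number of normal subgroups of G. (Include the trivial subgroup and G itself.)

G has 36 subgroups. Checking conjugation-invariance by order — order 1: 1/1 normal; order 2: 1/17 normal; order 4: 1/9 normal; order 8: 1/5 normal; order 16: 3/3 normal; order 32: 1/1 normal.
Total normal subgroups: 8.

8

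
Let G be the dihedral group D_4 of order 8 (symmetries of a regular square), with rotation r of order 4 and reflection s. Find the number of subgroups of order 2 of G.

|G| = 8 and 2 | 8, so subgroups of order 2 are possible by Lagrange.
The subgroups of order 2 are: {e, r^2}; {e, r^2s}; {e, r^3s}; {e, rs}; … (5 in all).
So G has 5 subgroups of order 2.

5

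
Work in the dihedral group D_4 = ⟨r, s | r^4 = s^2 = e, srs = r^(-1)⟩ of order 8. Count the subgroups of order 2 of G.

|G| = 8 and 2 | 8, so subgroups of order 2 are possible by Lagrange.
The subgroups of order 2 are: {e, r^2}; {e, r^2s}; {e, r^3s}; {e, rs}; … (5 in all).
So G has 5 subgroups of order 2.

5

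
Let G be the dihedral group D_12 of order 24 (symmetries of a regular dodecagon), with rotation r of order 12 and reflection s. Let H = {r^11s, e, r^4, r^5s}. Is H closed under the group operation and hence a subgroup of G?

r^4 ∈ H but its inverse r^8 ∉ H, so H is not a subgroup.

No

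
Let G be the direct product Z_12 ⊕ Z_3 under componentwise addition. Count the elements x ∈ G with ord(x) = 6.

An element (a,b) has order lcm(ord(a), ord(b)); count pairs with lcm equal to 6.
Enumerating gives 8 such elements.

8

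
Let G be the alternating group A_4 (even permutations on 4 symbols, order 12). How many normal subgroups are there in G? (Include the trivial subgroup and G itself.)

3

G has 10 subgroups. Checking conjugation-invariance by order — order 1: 1/1 normal; order 2: 0/3 normal; order 3: 0/4 normal; order 4: 1/1 normal; order 12: 1/1 normal.
Total normal subgroups: 3.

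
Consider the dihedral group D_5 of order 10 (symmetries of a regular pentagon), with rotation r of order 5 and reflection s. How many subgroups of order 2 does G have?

|G| = 10 and 2 | 10, so subgroups of order 2 are possible by Lagrange.
The subgroups of order 2 are: {e, r^2s}; {e, r^3s}; {e, r^4s}; {e, rs}; … (5 in all).
So G has 5 subgroups of order 2.

5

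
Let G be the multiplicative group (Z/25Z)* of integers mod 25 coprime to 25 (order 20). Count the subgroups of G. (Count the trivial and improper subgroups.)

|G| = 20, so by Lagrange every subgroup order divides 20. Divisors: 1, 2, 4, 5, 10, 20.
Subgroups by order — order 1: 1; order 2: 1; order 4: 1; order 5: 1; order 10: 1; order 20: 1.
Total: 1 + 1 + 1 + 1 + 1 + 1 = 6.

6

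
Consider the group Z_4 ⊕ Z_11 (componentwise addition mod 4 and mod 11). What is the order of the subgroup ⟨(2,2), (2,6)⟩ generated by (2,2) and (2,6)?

|⟨(2,2)⟩| = 22 and |⟨(2,6)⟩| = 22, so |H| is a multiple of lcm(22, 22) = 22 and divides |G| = 44.
Closing under the operation: H = {(0,0), (0,1), (0,2), (0,3), (0,4), (0,5), (0,6), (0,7), (0,8), (0,9), (0,10), (2,0), (2,1), (2,2), (2,3), (2,4), (2,5), (2,6), (2,7), (2,8), (2,9), (2,10)}, so |H| = 22.

22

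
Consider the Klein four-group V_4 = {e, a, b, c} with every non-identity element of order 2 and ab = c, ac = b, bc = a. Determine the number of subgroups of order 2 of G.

3

|G| = 4 and 2 | 4, so subgroups of order 2 are possible by Lagrange.
The subgroups of order 2 are: {e, a}; {e, b}; {e, c}.
So G has 3 subgroups of order 2.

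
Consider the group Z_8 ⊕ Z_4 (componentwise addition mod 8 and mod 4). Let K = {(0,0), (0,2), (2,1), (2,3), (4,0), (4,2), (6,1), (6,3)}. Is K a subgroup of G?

Yes

|K| = 8 divides |G| = 32, consistent with Lagrange.
K contains the identity, every element's inverse is in K, and K is closed under +: it is a subgroup.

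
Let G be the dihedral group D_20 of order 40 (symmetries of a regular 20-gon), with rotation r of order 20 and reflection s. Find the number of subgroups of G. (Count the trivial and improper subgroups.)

48

|G| = 40, so by Lagrange every subgroup order divides 40. Divisors: 1, 2, 4, 5, 8, 10, 20, 40.
Subgroups by order — order 1: 1; order 2: 21; order 4: 11; order 5: 1; order 8: 5; order 10: 5; order 20: 3; order 40: 1.
Total: 1 + 21 + 11 + 1 + 5 + 5 + 3 + 1 = 48.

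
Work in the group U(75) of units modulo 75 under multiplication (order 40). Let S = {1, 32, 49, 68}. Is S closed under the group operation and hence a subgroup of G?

Yes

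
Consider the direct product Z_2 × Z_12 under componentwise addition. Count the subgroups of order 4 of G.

3

|G| = 24 and 4 | 24, so subgroups of order 4 are possible by Lagrange.
The subgroups of order 4 are: {(0,0), (0,3), (0,6), (0,9)}; {(0,0), (0,6), (1,0), (1,6)}; {(0,0), (0,6), (1,3), (1,9)}.
So G has 3 subgroups of order 4.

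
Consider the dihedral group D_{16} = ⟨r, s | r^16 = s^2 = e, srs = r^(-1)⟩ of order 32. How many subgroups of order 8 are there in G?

|G| = 32 and 8 | 32, so subgroups of order 8 are possible by Lagrange.
The subgroups of order 8 are: {e, r^2, r^4, r^6, r^8, r^10, r^12, r^14}; {e, r^4, r^8, r^12, r^2s, r^6s, r^10s, r^14s}; {e, r^4, r^8, r^12, r^3s, r^7s, r^11s, r^15s}; {e, r^4, r^8, r^12, s, r^4s, r^8s, r^12s}; … (5 in all).
So G has 5 subgroups of order 8.

5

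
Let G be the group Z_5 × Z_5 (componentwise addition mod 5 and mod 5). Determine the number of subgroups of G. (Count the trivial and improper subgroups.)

|G| = 25, so by Lagrange every subgroup order divides 25. Divisors: 1, 5, 25.
Subgroups by order — order 1: 1; order 5: 6; order 25: 1.
Total: 1 + 6 + 1 = 8.

8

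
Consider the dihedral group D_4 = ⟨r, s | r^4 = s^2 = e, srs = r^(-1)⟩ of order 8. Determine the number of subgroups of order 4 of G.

3

|G| = 8 and 4 | 8, so subgroups of order 4 are possible by Lagrange.
The subgroups of order 4 are: {e, r, r^2, r^3}; {e, r^2, s, r^2s}; {e, r^2, rs, r^3s}.
So G has 3 subgroups of order 4.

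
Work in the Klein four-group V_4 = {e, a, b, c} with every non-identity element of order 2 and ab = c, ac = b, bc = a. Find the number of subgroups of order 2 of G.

3

|G| = 4 and 2 | 4, so subgroups of order 2 are possible by Lagrange.
The subgroups of order 2 are: {e, a}; {e, b}; {e, c}.
So G has 3 subgroups of order 2.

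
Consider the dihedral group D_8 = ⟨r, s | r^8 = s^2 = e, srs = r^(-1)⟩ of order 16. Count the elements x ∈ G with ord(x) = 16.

0

No element of G has order 16 (even though 16 | 16).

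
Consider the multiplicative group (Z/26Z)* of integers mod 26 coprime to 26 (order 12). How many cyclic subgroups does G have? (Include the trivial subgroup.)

6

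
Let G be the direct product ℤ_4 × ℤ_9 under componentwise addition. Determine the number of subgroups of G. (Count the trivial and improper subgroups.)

9

|G| = 36, so by Lagrange every subgroup order divides 36. Divisors: 1, 2, 3, 4, 6, 9, 12, 18, 36.
Subgroups by order — order 1: 1; order 2: 1; order 3: 1; order 4: 1; order 6: 1; order 9: 1; order 12: 1; order 18: 1; order 36: 1.
Total: 1 + 1 + 1 + 1 + 1 + 1 + 1 + 1 + 1 = 9.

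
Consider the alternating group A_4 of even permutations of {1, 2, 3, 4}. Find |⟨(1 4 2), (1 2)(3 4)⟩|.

|⟨(1 4 2)⟩| = 3 and |⟨(1 2)(3 4)⟩| = 2, so |H| is a multiple of lcm(3, 2) = 6 and divides |G| = 12.
Closing {(1 4 2), (1 2)(3 4)} under the group operation gives all of G, so |H| = 12.

12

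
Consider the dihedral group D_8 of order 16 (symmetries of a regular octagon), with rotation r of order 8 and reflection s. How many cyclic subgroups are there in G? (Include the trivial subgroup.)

A cyclic subgroup of order d is generated by each of its φ(d) elements of order d, so the cyclic subgroups of order d number (#elements of order d)/φ(d).
Cyclic subgroups by order — order 1: 1; order 2: 9; order 4: 1; order 8: 1.
Total: 12.

12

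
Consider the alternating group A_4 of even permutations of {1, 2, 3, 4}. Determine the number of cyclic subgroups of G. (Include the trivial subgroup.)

Each element a generates a cyclic subgroup ⟨a⟩; distinct elements may generate the same one (a cyclic group of order d has φ(d) generators).
Cyclic subgroups by order — order 1: 1; order 2: 3; order 3: 4.
Total: 8.

8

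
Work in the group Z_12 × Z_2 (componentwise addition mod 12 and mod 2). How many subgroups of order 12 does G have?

3

|G| = 24 and 12 | 24, so subgroups of order 12 are possible by Lagrange.
The subgroups of order 12 are: {(0,0), (0,1), (2,0), (2,1), (4,0), (4,1), (6,0), (6,1), (8,0), (8,1), (10,0), (10,1)}; {(0,0), (1,0), (2,0), (3,0), (4,0), (5,0), (6,0), (7,0), (8,0), (9,0), (10,0), (11,0)}; {(0,0), (1,1), (2,0), (3,1), (4,0), (5,1), (6,0), (7,1), (8,0), (9,1), (10,0), (11,1)}.
So G has 3 subgroups of order 12.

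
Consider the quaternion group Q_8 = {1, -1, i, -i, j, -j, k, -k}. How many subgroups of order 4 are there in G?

|G| = 8 and 4 | 8, so subgroups of order 4 are possible by Lagrange.
The subgroups of order 4 are: {1, -1, i, -i}; {1, -1, j, -j}; {1, -1, k, -k}.
So G has 3 subgroups of order 4.

3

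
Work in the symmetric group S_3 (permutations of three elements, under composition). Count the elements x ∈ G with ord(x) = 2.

The elements of order 2 are: (2 3), (1 2), (1 3).
That's 3.

3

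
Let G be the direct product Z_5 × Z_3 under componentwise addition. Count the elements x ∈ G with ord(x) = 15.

An element (a,b) has order lcm(ord(a), ord(b)); count pairs with lcm equal to 15.
Enumerating gives 8 such elements.

8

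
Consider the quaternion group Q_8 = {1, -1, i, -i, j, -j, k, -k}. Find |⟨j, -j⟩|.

4

|⟨j⟩| = 4 and |⟨-j⟩| = 4, so |H| is a multiple of lcm(4, 4) = 4 and divides |G| = 8.
Closing under the operation: H = {1, -1, j, -j}, so |H| = 4.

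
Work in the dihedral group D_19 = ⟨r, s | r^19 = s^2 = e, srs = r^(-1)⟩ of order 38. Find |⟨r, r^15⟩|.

|⟨r⟩| = 19 and |⟨r^15⟩| = 19, so |H| is a multiple of lcm(19, 19) = 19 and divides |G| = 38.
Closing under the operation: H = {e, r, r^2, r^3, r^4, r^5, r^6, r^7, r^8, r^9, r^10, r^11, r^12, r^13, r^14, r^15, r^16, r^17, r^18}, so |H| = 19.

19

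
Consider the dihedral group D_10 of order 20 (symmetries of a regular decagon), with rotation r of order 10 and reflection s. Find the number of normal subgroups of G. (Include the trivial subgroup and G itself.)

7

G has 22 subgroups. Checking conjugation-invariance by order — order 1: 1/1 normal; order 2: 1/11 normal; order 4: 0/5 normal; order 5: 1/1 normal; order 10: 3/3 normal; order 20: 1/1 normal.
Total normal subgroups: 7.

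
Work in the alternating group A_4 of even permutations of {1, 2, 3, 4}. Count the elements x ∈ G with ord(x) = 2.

3

The elements of order 2 are: (1 2)(3 4), (1 3)(2 4), (1 4)(2 3).
That's 3.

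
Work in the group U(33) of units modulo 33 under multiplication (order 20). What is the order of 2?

Compute successive powers of 2 mod 33: 2, 4, 8, 16, 32, 31, 29, 25, …; 2^10 ≡ 1 (mod 33).
So |⟨2⟩| = 10.

10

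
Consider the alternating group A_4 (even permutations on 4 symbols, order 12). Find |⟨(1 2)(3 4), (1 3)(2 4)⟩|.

|⟨(1 2)(3 4)⟩| = 2 and |⟨(1 3)(2 4)⟩| = 2, so |H| is a multiple of lcm(2, 2) = 2 and divides |G| = 12.
Closing under the operation: H = {e, (1 2)(3 4), (1 3)(2 4), (1 4)(2 3)}, so |H| = 4.

4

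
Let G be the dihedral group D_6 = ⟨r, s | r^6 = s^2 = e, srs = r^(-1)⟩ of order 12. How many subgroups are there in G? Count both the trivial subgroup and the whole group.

16

|G| = 12, so by Lagrange every subgroup order divides 12. Divisors: 1, 2, 3, 4, 6, 12.
Subgroups by order — order 1: 1; order 2: 7; order 3: 1; order 4: 3; order 6: 3; order 12: 1.
Total: 1 + 7 + 1 + 3 + 3 + 1 = 16.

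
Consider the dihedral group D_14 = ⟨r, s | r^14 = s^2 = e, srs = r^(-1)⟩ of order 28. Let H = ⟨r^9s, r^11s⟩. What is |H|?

14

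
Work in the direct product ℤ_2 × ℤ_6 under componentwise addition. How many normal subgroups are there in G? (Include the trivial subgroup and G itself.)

10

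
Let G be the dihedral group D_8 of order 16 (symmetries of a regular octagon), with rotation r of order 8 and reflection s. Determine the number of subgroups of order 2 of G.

|G| = 16 and 2 | 16, so subgroups of order 2 are possible by Lagrange.
The subgroups of order 2 are: {e, r^2s}; {e, r^3s}; {e, r^4}; {e, r^4s}; … (9 in all).
So G has 9 subgroups of order 2.

9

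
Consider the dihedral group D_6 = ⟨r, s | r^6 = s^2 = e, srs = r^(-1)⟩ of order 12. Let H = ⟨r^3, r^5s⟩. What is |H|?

4

|⟨r^3⟩| = 2 and |⟨r^5s⟩| = 2, so |H| is a multiple of lcm(2, 2) = 2 and divides |G| = 12.
Closing under the operation: H = {e, r^3, r^2s, r^5s}, so |H| = 4.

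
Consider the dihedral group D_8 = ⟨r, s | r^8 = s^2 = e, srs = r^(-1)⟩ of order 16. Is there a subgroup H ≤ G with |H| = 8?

8 | 16. A subgroup of order 8 is {e, r, r^2, r^3, r^4, r^5, r^6, r^7}.

Yes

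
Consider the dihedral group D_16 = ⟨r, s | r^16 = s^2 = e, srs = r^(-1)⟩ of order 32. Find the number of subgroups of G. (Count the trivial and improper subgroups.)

|G| = 32, so by Lagrange every subgroup order divides 32. Divisors: 1, 2, 4, 8, 16, 32.
Subgroups by order — order 1: 1; order 2: 17; order 4: 9; order 8: 5; order 16: 3; order 32: 1.
Total: 1 + 17 + 9 + 5 + 3 + 1 = 36.

36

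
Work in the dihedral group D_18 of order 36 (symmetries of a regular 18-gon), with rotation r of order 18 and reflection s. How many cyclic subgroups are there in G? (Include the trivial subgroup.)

24

Group the elements of G by the cyclic subgroup they generate; each cyclic subgroup of order d accounts for φ(d) elements.
Cyclic subgroups by order — order 1: 1; order 2: 19; order 3: 1; order 6: 1; order 9: 1; order 18: 1.
Total: 24.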